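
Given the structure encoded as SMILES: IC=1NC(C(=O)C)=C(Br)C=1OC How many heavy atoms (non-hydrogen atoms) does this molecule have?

Every atom symbol written in the SMILES (organic subset) is one heavy atom; implicit H are not written.
Heavy atoms by element → Br:1, C:7, I:1, N:1, O:2.
Total: 12.

12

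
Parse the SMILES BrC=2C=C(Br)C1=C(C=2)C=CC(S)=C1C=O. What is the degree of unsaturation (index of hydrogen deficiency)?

Degree of unsaturation = (number of rings) + (number of π bonds).
Ring closures in the SMILES: 2.
π bonds: 6 double bonds (each 1 DoU) → 6 DoU from unsaturation.
Total DoU = 2 + 6 = 8.

8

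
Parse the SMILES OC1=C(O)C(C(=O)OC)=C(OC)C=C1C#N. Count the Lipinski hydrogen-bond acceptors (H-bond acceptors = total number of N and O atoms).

N atoms: 1; O atoms: 5.
Lipinski HBA = 1 + 5 = 6.

6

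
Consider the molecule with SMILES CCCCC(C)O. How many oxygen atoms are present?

1

Scan the SMILES for O atoms (remember two-letter symbols like Cl and Br are single atoms).
Oxygen count: 1.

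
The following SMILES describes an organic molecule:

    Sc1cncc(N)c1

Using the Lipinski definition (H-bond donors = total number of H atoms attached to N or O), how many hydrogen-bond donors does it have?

2

Donors: find every N or O and count the H atoms it carries.
  atom 4 (N): bond orders sum to 3 → 0 H
  atom 7 (N): bond orders sum to 1 → 2 H
Lipinski HBD = 2.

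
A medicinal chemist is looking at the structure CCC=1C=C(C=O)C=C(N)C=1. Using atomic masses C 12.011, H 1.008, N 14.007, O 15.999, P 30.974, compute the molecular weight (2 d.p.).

First, the molecular formula is C9H11NO (counting implicit H from valence).
  C: 9 × 12.011 = 108.099
  H: 11 × 1.008 = 11.088
  N: 1 × 14.007 = 14.007
  O: 1 × 15.999 = 15.999
Sum: 9×12.011 + 11×1.008 + 1×14.007 + 1×15.999 = 149.193 → 149.19 g/mol.

149.19 g/mol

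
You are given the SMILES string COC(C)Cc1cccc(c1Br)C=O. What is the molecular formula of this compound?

Walk through each heavy atom and fill implicit hydrogens from standard valence (C 4, N 3, O 2, S 2, halogen 1); for lowercase aromatic atoms, an aromatic c carries 1 H when it has two neighbours and 0 H with three, and aromatic n carries 0 H:
  atom 1: C, bond orders sum to 1 (valence 4) → 3 H
  atom 2: O, bond orders sum to 2 (valence 2) → 0 H
  atom 3: C, bond orders sum to 3 (valence 4) → 1 H
  atom 4: C, bond orders sum to 1 (valence 4) → 3 H
  atom 5: C, bond orders sum to 2 (valence 4) → 2 H
  atom 6: aromatic c, 3 neighbours → 0 H
  atom 7: aromatic c, 2 neighbours → 1 H
  atom 8: aromatic c, 2 neighbours → 1 H
  atom 9: aromatic c, 2 neighbours → 1 H
  atom 10: aromatic c, 3 neighbours → 0 H
  atom 11: aromatic c, 3 neighbours → 0 H
  atom 12: Br (halogen, monovalent) → 0 H
  atom 13: C, bond orders sum to 3 (valence 4) → 1 H
  atom 14: O, bond orders sum to 2 (valence 2) → 0 H
Totals → C:11, H:13, Br:1, O:2.

C11H13BrO2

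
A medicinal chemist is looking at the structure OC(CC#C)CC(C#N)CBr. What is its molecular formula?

Walk through each heavy atom and fill implicit hydrogens from standard valence (C 4, N 3, O 2, S 2, halogen 1):
  atom 1: O, bond orders sum to 1 (valence 2) → 1 H
  atom 2: C, bond orders sum to 3 (valence 4) → 1 H
  atom 3: C, bond orders sum to 2 (valence 4) → 2 H
  atom 4: C, bond orders sum to 4 (valence 4) → 0 H
  atom 5: C, bond orders sum to 3 (valence 4) → 1 H
  atom 6: C, bond orders sum to 2 (valence 4) → 2 H
  atom 7: C, bond orders sum to 3 (valence 4) → 1 H
  atom 8: C, bond orders sum to 4 (valence 4) → 0 H
  atom 9: N, bond orders sum to 3 (valence 3) → 0 H
  atom 10: C, bond orders sum to 2 (valence 4) → 2 H
  atom 11: Br (halogen, monovalent) → 0 H
Totals → C:8, H:10, Br:1, N:1, O:1.

C8H10BrNO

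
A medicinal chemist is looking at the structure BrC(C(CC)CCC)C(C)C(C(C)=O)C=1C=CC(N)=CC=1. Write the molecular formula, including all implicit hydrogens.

Walk through each heavy atom and fill implicit hydrogens from standard valence (C 4, N 3, O 2, S 2, halogen 1):
  atom 1: Br (halogen, monovalent) → 0 H
  atom 2: C, bond orders sum to 3 (valence 4) → 1 H
  atom 3: C, bond orders sum to 3 (valence 4) → 1 H
  atom 4: C, bond orders sum to 2 (valence 4) → 2 H
  atom 5: C, bond orders sum to 1 (valence 4) → 3 H
  atom 6: C, bond orders sum to 2 (valence 4) → 2 H
  atom 7: C, bond orders sum to 2 (valence 4) → 2 H
  atom 8: C, bond orders sum to 1 (valence 4) → 3 H
  atom 9: C, bond orders sum to 3 (valence 4) → 1 H
  atom 10: C, bond orders sum to 1 (valence 4) → 3 H
  atom 11: C, bond orders sum to 3 (valence 4) → 1 H
  atom 12: C, bond orders sum to 4 (valence 4) → 0 H
  atom 13: C, bond orders sum to 1 (valence 4) → 3 H
  atom 14: O, bond orders sum to 2 (valence 2) → 0 H
  atom 15: C, bond orders sum to 4 (valence 4) → 0 H
  atom 16: C, bond orders sum to 3 (valence 4) → 1 H
  atom 17: C, bond orders sum to 3 (valence 4) → 1 H
  atom 18: C, bond orders sum to 4 (valence 4) → 0 H
  atom 19: N, bond orders sum to 1 (valence 3) → 2 H
  atom 20: C, bond orders sum to 3 (valence 4) → 1 H
  atom 21: C, bond orders sum to 3 (valence 4) → 1 H
Totals → C:18, H:28, Br:1, N:1, O:1.

C18H28BrNO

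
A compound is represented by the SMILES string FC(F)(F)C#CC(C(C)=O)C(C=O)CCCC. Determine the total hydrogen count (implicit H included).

15

Walk through each heavy atom and fill implicit hydrogens from standard valence (C 4, N 3, O 2, S 2, halogen 1):
  atom 1: F (halogen, monovalent) → 0 H
  atom 2: C, bond orders sum to 4 (valence 4) → 0 H
  atom 3: F (halogen, monovalent) → 0 H
  atom 4: F (halogen, monovalent) → 0 H
  atom 5: C, bond orders sum to 4 (valence 4) → 0 H
  atom 6: C, bond orders sum to 4 (valence 4) → 0 H
  atom 7: C, bond orders sum to 3 (valence 4) → 1 H
  atom 8: C, bond orders sum to 4 (valence 4) → 0 H
  atom 9: C, bond orders sum to 1 (valence 4) → 3 H
  atom 10: O, bond orders sum to 2 (valence 2) → 0 H
  atom 11: C, bond orders sum to 3 (valence 4) → 1 H
  atom 12: C, bond orders sum to 3 (valence 4) → 1 H
  atom 13: O, bond orders sum to 2 (valence 2) → 0 H
  atom 14: C, bond orders sum to 2 (valence 4) → 2 H
  atom 15: C, bond orders sum to 2 (valence 4) → 2 H
  atom 16: C, bond orders sum to 2 (valence 4) → 2 H
  atom 17: C, bond orders sum to 1 (valence 4) → 3 H
Total hydrogens: 15.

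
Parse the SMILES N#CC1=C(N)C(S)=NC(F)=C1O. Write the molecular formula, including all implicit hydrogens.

C6H4FN3OS

Walk through each heavy atom and fill implicit hydrogens from standard valence (C 4, N 3, O 2, S 2, halogen 1):
  atom 1: N, bond orders sum to 3 (valence 3) → 0 H
  atom 2: C, bond orders sum to 4 (valence 4) → 0 H
  atom 3: C, bond orders sum to 4 (valence 4) → 0 H
  atom 4: C, bond orders sum to 4 (valence 4) → 0 H
  atom 5: N, bond orders sum to 1 (valence 3) → 2 H
  atom 6: C, bond orders sum to 4 (valence 4) → 0 H
  atom 7: S, bond orders sum to 1 (valence 2) → 1 H
  atom 8: N, bond orders sum to 3 (valence 3) → 0 H
  atom 9: C, bond orders sum to 4 (valence 4) → 0 H
  atom 10: F (halogen, monovalent) → 0 H
  atom 11: C, bond orders sum to 4 (valence 4) → 0 H
  atom 12: O, bond orders sum to 1 (valence 2) → 1 H
Totals → C:6, H:4, F:1, N:3, O:1, S:1.
In Hill order: C6H4FN3OS.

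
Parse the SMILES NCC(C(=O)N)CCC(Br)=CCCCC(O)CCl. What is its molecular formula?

C12H22BrClN2O2

Walk through each heavy atom and fill implicit hydrogens from standard valence (C 4, N 3, O 2, S 2, halogen 1):
  atom 1: N, bond orders sum to 1 (valence 3) → 2 H
  atom 2: C, bond orders sum to 2 (valence 4) → 2 H
  atom 3: C, bond orders sum to 3 (valence 4) → 1 H
  atom 4: C, bond orders sum to 4 (valence 4) → 0 H
  atom 5: O, bond orders sum to 2 (valence 2) → 0 H
  atom 6: N, bond orders sum to 1 (valence 3) → 2 H
  atom 7: C, bond orders sum to 2 (valence 4) → 2 H
  atom 8: C, bond orders sum to 2 (valence 4) → 2 H
  atom 9: C, bond orders sum to 4 (valence 4) → 0 H
  atom 10: Br (halogen, monovalent) → 0 H
  atom 11: C, bond orders sum to 3 (valence 4) → 1 H
  atom 12: C, bond orders sum to 2 (valence 4) → 2 H
  atom 13: C, bond orders sum to 2 (valence 4) → 2 H
  atom 14: C, bond orders sum to 2 (valence 4) → 2 H
  atom 15: C, bond orders sum to 3 (valence 4) → 1 H
  atom 16: O, bond orders sum to 1 (valence 2) → 1 H
  atom 17: C, bond orders sum to 2 (valence 4) → 2 H
  atom 18: Cl (halogen, monovalent) → 0 H
Totals → C:12, H:22, Br:1, Cl:1, N:2, O:2.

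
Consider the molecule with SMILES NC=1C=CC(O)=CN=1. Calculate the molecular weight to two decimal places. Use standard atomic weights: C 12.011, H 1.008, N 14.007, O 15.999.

First, the molecular formula is C5H6N2O (counting implicit H from valence).
  C: 5 × 12.011 = 60.055
  H: 6 × 1.008 = 6.048
  N: 2 × 14.007 = 28.014
  O: 1 × 15.999 = 15.999
Sum: 5×12.011 + 6×1.008 + 2×14.007 + 1×15.999 = 110.116 → 110.12 g/mol.

110.12 g/mol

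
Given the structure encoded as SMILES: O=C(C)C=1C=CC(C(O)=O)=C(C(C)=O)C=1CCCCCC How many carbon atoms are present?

17

Count every carbon token in the SMILES (each C, including those in ring-closure positions and inside branches).
Carbon count: 17.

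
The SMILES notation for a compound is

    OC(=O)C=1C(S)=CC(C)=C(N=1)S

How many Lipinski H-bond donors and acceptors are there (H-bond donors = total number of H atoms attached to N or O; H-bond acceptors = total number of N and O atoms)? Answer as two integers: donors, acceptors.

1, 3

Donors: find every N or O and count the H atoms it carries.
  atom 1 (O): bond orders sum to 1 → 1 H
  atom 3 (O): bond orders sum to 2 → 0 H
  atom 11 (N): bond orders sum to 3 → 0 H
Lipinski HBD = 1.
Acceptors: N atoms = 1, O atoms = 2 → HBA = 3.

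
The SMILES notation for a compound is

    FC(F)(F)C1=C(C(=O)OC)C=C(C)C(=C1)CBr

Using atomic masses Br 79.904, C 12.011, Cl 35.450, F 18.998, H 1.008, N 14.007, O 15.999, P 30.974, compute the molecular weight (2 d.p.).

First, the molecular formula is C11H10BrF3O2 (counting implicit H from valence).
  Br: 1 × 79.904 = 79.904
  C: 11 × 12.011 = 132.121
  F: 3 × 18.998 = 56.994
  H: 10 × 1.008 = 10.080
  O: 2 × 15.999 = 31.998
Sum: 1×79.904 + 11×12.011 + 3×18.998 + 10×1.008 + 2×15.999 = 311.097 → 311.10 g/mol.

311.10 g/mol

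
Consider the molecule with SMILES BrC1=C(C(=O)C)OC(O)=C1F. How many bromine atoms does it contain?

Scan the SMILES for Br atoms (remember two-letter symbols like Cl and Br are single atoms).
Bromine count: 1.

1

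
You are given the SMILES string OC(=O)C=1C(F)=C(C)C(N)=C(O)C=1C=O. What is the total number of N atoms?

Scan the SMILES for N atoms (remember two-letter symbols like Cl and Br are single atoms).
Nitrogen count: 1.

1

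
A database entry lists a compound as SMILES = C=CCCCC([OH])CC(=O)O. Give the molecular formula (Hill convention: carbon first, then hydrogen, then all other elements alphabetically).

Walk through each heavy atom and fill implicit hydrogens from standard valence (C 4, N 3, O 2, S 2, halogen 1):
  atom 1: C, bond orders sum to 2 (valence 4) → 2 H
  atom 2: C, bond orders sum to 3 (valence 4) → 1 H
  atom 3: C, bond orders sum to 2 (valence 4) → 2 H
  atom 4: C, bond orders sum to 2 (valence 4) → 2 H
  atom 5: C, bond orders sum to 2 (valence 4) → 2 H
  atom 6: C, bond orders sum to 3 (valence 4) → 1 H
  atom 7: O with explicit H count 1
  atom 8: C, bond orders sum to 2 (valence 4) → 2 H
  atom 9: C, bond orders sum to 4 (valence 4) → 0 H
  atom 10: O, bond orders sum to 2 (valence 2) → 0 H
  atom 11: O, bond orders sum to 1 (valence 2) → 1 H
Totals → C:8, H:14, O:3.

C8H14O3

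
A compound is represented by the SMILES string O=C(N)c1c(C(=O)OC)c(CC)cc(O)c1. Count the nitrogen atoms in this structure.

1

Scan the SMILES for N atoms (remember two-letter symbols like Cl and Br are single atoms).
Nitrogen count: 1.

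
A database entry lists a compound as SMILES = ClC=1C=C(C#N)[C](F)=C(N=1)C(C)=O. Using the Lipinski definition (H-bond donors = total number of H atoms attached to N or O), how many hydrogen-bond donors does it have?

Donors: find every N or O and count the H atoms it carries.
  atom 6 (N): bond orders sum to 3 → 0 H
  atom 10 (N): bond orders sum to 3 → 0 H
  atom 13 (O): bond orders sum to 2 → 0 H
Lipinski HBD = 0.

0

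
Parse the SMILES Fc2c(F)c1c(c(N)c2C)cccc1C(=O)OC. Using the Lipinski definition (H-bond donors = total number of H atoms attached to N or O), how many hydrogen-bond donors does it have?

2

Donors: find every N or O and count the H atoms it carries.
  atom 8 (N): bond orders sum to 1 → 2 H
  atom 16 (O): bond orders sum to 2 → 0 H
  atom 17 (O): bond orders sum to 2 → 0 H
Lipinski HBD = 2.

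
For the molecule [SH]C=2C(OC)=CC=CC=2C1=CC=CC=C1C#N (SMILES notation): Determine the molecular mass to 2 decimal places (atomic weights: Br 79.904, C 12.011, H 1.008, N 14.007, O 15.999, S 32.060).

241.31 g/mol

First, the molecular formula is C14H11NOS (counting implicit H from valence).
  C: 14 × 12.011 = 168.154
  H: 11 × 1.008 = 11.088
  N: 1 × 14.007 = 14.007
  O: 1 × 15.999 = 15.999
  S: 1 × 32.060 = 32.060
Sum: 14×12.011 + 11×1.008 + 1×14.007 + 1×15.999 + 1×32.060 = 241.308 → 241.31 g/mol.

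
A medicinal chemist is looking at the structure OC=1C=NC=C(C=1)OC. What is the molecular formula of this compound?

C6H7NO2

Walk through each heavy atom and fill implicit hydrogens from standard valence (C 4, N 3, O 2, S 2, halogen 1):
  atom 1: O, bond orders sum to 1 (valence 2) → 1 H
  atom 2: C, bond orders sum to 4 (valence 4) → 0 H
  atom 3: C, bond orders sum to 3 (valence 4) → 1 H
  atom 4: N, bond orders sum to 3 (valence 3) → 0 H
  atom 5: C, bond orders sum to 3 (valence 4) → 1 H
  atom 6: C, bond orders sum to 4 (valence 4) → 0 H
  atom 7: C, bond orders sum to 3 (valence 4) → 1 H
  atom 8: O, bond orders sum to 2 (valence 2) → 0 H
  atom 9: C, bond orders sum to 1 (valence 4) → 3 H
Totals → C:6, H:7, N:1, O:2.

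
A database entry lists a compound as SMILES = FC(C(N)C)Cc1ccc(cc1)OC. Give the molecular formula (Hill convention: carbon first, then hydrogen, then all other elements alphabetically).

C11H16FNO

Walk through each heavy atom and fill implicit hydrogens from standard valence (C 4, N 3, O 2, S 2, halogen 1); for lowercase aromatic atoms, an aromatic c carries 1 H when it has two neighbours and 0 H with three, and aromatic n carries 0 H:
  atom 1: F (halogen, monovalent) → 0 H
  atom 2: C, bond orders sum to 3 (valence 4) → 1 H
  atom 3: C, bond orders sum to 3 (valence 4) → 1 H
  atom 4: N, bond orders sum to 1 (valence 3) → 2 H
  atom 5: C, bond orders sum to 1 (valence 4) → 3 H
  atom 6: C, bond orders sum to 2 (valence 4) → 2 H
  atom 7: aromatic c, 3 neighbours → 0 H
  atom 8: aromatic c, 2 neighbours → 1 H
  atom 9: aromatic c, 2 neighbours → 1 H
  atom 10: aromatic c, 3 neighbours → 0 H
  atom 11: aromatic c, 2 neighbours → 1 H
  atom 12: aromatic c, 2 neighbours → 1 H
  atom 13: O, bond orders sum to 2 (valence 2) → 0 H
  atom 14: C, bond orders sum to 1 (valence 4) → 3 H
Totals → C:11, H:16, F:1, N:1, O:1.
In Hill order: C11H16FNO.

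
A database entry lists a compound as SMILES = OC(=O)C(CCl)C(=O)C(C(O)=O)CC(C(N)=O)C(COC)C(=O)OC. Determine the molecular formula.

C14H20ClNO9

Walk through each heavy atom and fill implicit hydrogens from standard valence (C 4, N 3, O 2, S 2, halogen 1):
  atom 1: O, bond orders sum to 1 (valence 2) → 1 H
  atom 2: C, bond orders sum to 4 (valence 4) → 0 H
  atom 3: O, bond orders sum to 2 (valence 2) → 0 H
  atom 4: C, bond orders sum to 3 (valence 4) → 1 H
  atom 5: C, bond orders sum to 2 (valence 4) → 2 H
  atom 6: Cl (halogen, monovalent) → 0 H
  atom 7: C, bond orders sum to 4 (valence 4) → 0 H
  atom 8: O, bond orders sum to 2 (valence 2) → 0 H
  atom 9: C, bond orders sum to 3 (valence 4) → 1 H
  atom 10: C, bond orders sum to 4 (valence 4) → 0 H
  atom 11: O, bond orders sum to 1 (valence 2) → 1 H
  atom 12: O, bond orders sum to 2 (valence 2) → 0 H
  atom 13: C, bond orders sum to 2 (valence 4) → 2 H
  atom 14: C, bond orders sum to 3 (valence 4) → 1 H
  atom 15: C, bond orders sum to 4 (valence 4) → 0 H
  atom 16: N, bond orders sum to 1 (valence 3) → 2 H
  atom 17: O, bond orders sum to 2 (valence 2) → 0 H
  atom 18: C, bond orders sum to 3 (valence 4) → 1 H
  atom 19: C, bond orders sum to 2 (valence 4) → 2 H
  atom 20: O, bond orders sum to 2 (valence 2) → 0 H
  atom 21: C, bond orders sum to 1 (valence 4) → 3 H
  atom 22: C, bond orders sum to 4 (valence 4) → 0 H
  atom 23: O, bond orders sum to 2 (valence 2) → 0 H
  atom 24: O, bond orders sum to 2 (valence 2) → 0 H
  atom 25: C, bond orders sum to 1 (valence 4) → 3 H
Totals → C:14, H:20, Cl:1, N:1, O:9.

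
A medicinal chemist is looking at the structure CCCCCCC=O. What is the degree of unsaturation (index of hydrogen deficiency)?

1

Molecular formula: C7H14O.
DoU = (2C + 2 + N − H − X) / 2, where X is the halogen count and O/S are ignored.
    = (2·7 + 2 + 0 − 14 − 0) / 2 = 2 / 2 = 1.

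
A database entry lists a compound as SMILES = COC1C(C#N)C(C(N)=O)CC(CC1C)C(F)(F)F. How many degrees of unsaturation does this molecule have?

Degree of unsaturation = (number of rings) + (number of π bonds).
Ring closures in the SMILES: 1.
π bonds: 1 double bond (each 1 DoU), 1 triple bond (each 2 DoU) → 3 DoU from unsaturation.
Total DoU = 1 + 3 = 4.

4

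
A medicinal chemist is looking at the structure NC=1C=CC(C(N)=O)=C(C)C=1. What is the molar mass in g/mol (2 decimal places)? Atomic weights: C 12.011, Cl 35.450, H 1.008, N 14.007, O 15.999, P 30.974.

150.18 g/mol

First, the molecular formula is C8H10N2O (counting implicit H from valence).
  C: 8 × 12.011 = 96.088
  H: 10 × 1.008 = 10.080
  N: 2 × 14.007 = 28.014
  O: 1 × 15.999 = 15.999
Sum: 8×12.011 + 10×1.008 + 2×14.007 + 1×15.999 = 150.181 → 150.18 g/mol.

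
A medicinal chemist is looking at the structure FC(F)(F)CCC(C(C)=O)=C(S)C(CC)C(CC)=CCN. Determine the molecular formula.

C15H24F3NOS

Walk through each heavy atom and fill implicit hydrogens from standard valence (C 4, N 3, O 2, S 2, halogen 1):
  atom 1: F (halogen, monovalent) → 0 H
  atom 2: C, bond orders sum to 4 (valence 4) → 0 H
  atom 3: F (halogen, monovalent) → 0 H
  atom 4: F (halogen, monovalent) → 0 H
  atom 5: C, bond orders sum to 2 (valence 4) → 2 H
  atom 6: C, bond orders sum to 2 (valence 4) → 2 H
  atom 7: C, bond orders sum to 4 (valence 4) → 0 H
  atom 8: C, bond orders sum to 4 (valence 4) → 0 H
  atom 9: C, bond orders sum to 1 (valence 4) → 3 H
  atom 10: O, bond orders sum to 2 (valence 2) → 0 H
  atom 11: C, bond orders sum to 4 (valence 4) → 0 H
  atom 12: S, bond orders sum to 1 (valence 2) → 1 H
  atom 13: C, bond orders sum to 3 (valence 4) → 1 H
  atom 14: C, bond orders sum to 2 (valence 4) → 2 H
  atom 15: C, bond orders sum to 1 (valence 4) → 3 H
  atom 16: C, bond orders sum to 4 (valence 4) → 0 H
  atom 17: C, bond orders sum to 2 (valence 4) → 2 H
  atom 18: C, bond orders sum to 1 (valence 4) → 3 H
  atom 19: C, bond orders sum to 3 (valence 4) → 1 H
  atom 20: C, bond orders sum to 2 (valence 4) → 2 H
  atom 21: N, bond orders sum to 1 (valence 3) → 2 H
Totals → C:15, H:24, F:3, N:1, O:1, S:1.
In Hill order: C15H24F3NOS.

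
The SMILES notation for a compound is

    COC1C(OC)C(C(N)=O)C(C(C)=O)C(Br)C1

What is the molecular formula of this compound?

C11H18BrNO4

Walk through each heavy atom and fill implicit hydrogens from standard valence (C 4, N 3, O 2, S 2, halogen 1):
  atom 1: C, bond orders sum to 1 (valence 4) → 3 H
  atom 2: O, bond orders sum to 2 (valence 2) → 0 H
  atom 3: C, bond orders sum to 3 (valence 4) → 1 H
  atom 4: C, bond orders sum to 3 (valence 4) → 1 H
  atom 5: O, bond orders sum to 2 (valence 2) → 0 H
  atom 6: C, bond orders sum to 1 (valence 4) → 3 H
  atom 7: C, bond orders sum to 3 (valence 4) → 1 H
  atom 8: C, bond orders sum to 4 (valence 4) → 0 H
  atom 9: N, bond orders sum to 1 (valence 3) → 2 H
  atom 10: O, bond orders sum to 2 (valence 2) → 0 H
  atom 11: C, bond orders sum to 3 (valence 4) → 1 H
  atom 12: C, bond orders sum to 4 (valence 4) → 0 H
  atom 13: C, bond orders sum to 1 (valence 4) → 3 H
  atom 14: O, bond orders sum to 2 (valence 2) → 0 H
  atom 15: C, bond orders sum to 3 (valence 4) → 1 H
  atom 16: Br (halogen, monovalent) → 0 H
  atom 17: C, bond orders sum to 2 (valence 4) → 2 H
Totals → C:11, H:18, Br:1, N:1, O:4.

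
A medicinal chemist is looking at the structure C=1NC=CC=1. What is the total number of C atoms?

4

Count every carbon token in the SMILES (each C, including those in ring-closure positions and inside branches).
Carbon count: 4.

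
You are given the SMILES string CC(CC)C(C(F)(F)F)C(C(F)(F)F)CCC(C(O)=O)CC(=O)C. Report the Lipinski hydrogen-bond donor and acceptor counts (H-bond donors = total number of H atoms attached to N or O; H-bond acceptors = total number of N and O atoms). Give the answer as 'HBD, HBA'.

1, 3

Donors: find every N or O and count the H atoms it carries.
  atom 19 (O): bond orders sum to 1 → 1 H
  atom 20 (O): bond orders sum to 2 → 0 H
  atom 23 (O): bond orders sum to 2 → 0 H
Lipinski HBD = 1.
Acceptors: N atoms = 0, O atoms = 3 → HBA = 3.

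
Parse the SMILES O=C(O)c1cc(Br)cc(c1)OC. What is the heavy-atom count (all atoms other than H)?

12

Every atom symbol written in the SMILES (organic subset) is one heavy atom; implicit H are not written.
Heavy atoms by element → Br:1, C:8, O:3.
Total: 12.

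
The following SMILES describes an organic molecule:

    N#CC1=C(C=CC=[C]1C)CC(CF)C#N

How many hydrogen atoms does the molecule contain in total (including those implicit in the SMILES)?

Walk through each heavy atom and fill implicit hydrogens from standard valence (C 4, N 3, O 2, S 2, halogen 1):
  atom 1: N, bond orders sum to 3 (valence 3) → 0 H
  atom 2: C, bond orders sum to 4 (valence 4) → 0 H
  atom 3: C, bond orders sum to 4 (valence 4) → 0 H
  atom 4: C, bond orders sum to 4 (valence 4) → 0 H
  atom 5: C, bond orders sum to 3 (valence 4) → 1 H
  atom 6: C, bond orders sum to 3 (valence 4) → 1 H
  atom 7: C, bond orders sum to 3 (valence 4) → 1 H
  atom 8: C with explicit H count 0
  atom 9: C, bond orders sum to 1 (valence 4) → 3 H
  atom 10: C, bond orders sum to 2 (valence 4) → 2 H
  atom 11: C, bond orders sum to 3 (valence 4) → 1 H
  atom 12: C, bond orders sum to 2 (valence 4) → 2 H
  atom 13: F (halogen, monovalent) → 0 H
  atom 14: C, bond orders sum to 4 (valence 4) → 0 H
  atom 15: N, bond orders sum to 3 (valence 3) → 0 H
Total hydrogens: 11.

11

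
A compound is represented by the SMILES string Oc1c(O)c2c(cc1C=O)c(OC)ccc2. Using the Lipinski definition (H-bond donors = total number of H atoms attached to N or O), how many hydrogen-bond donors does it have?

2

Donors: find every N or O and count the H atoms it carries.
  atom 1 (O): bond orders sum to 1 → 1 H
  atom 4 (O): bond orders sum to 1 → 1 H
  atom 10 (O): bond orders sum to 2 → 0 H
  atom 12 (O): bond orders sum to 2 → 0 H
Lipinski HBD = 2.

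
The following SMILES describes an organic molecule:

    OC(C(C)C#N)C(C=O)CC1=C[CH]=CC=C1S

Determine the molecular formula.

Walk through each heavy atom and fill implicit hydrogens from standard valence (C 4, N 3, O 2, S 2, halogen 1):
  atom 1: O, bond orders sum to 1 (valence 2) → 1 H
  atom 2: C, bond orders sum to 3 (valence 4) → 1 H
  atom 3: C, bond orders sum to 3 (valence 4) → 1 H
  atom 4: C, bond orders sum to 1 (valence 4) → 3 H
  atom 5: C, bond orders sum to 4 (valence 4) → 0 H
  atom 6: N, bond orders sum to 3 (valence 3) → 0 H
  atom 7: C, bond orders sum to 3 (valence 4) → 1 H
  atom 8: C, bond orders sum to 3 (valence 4) → 1 H
  atom 9: O, bond orders sum to 2 (valence 2) → 0 H
  atom 10: C, bond orders sum to 2 (valence 4) → 2 H
  atom 11: C, bond orders sum to 4 (valence 4) → 0 H
  atom 12: C, bond orders sum to 3 (valence 4) → 1 H
  atom 13: C with explicit H count 1
  atom 14: C, bond orders sum to 3 (valence 4) → 1 H
  atom 15: C, bond orders sum to 3 (valence 4) → 1 H
  atom 16: C, bond orders sum to 4 (valence 4) → 0 H
  atom 17: S, bond orders sum to 1 (valence 2) → 1 H
Totals → C:13, H:15, N:1, O:2, S:1.
In Hill order: C13H15NO2S.

C13H15NO2S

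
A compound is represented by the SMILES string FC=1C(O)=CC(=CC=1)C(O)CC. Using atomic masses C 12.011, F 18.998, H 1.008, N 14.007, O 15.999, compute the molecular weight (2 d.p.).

170.18 g/mol

First, the molecular formula is C9H11FO2 (counting implicit H from valence).
  C: 9 × 12.011 = 108.099
  F: 1 × 18.998 = 18.998
  H: 11 × 1.008 = 11.088
  O: 2 × 15.999 = 31.998
Sum: 9×12.011 + 1×18.998 + 11×1.008 + 2×15.999 = 170.183 → 170.18 g/mol.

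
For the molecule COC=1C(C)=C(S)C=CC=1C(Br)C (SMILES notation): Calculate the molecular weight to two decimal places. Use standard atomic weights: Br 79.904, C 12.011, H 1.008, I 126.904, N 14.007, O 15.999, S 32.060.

261.18 g/mol

First, the molecular formula is C10H13BrOS (counting implicit H from valence).
  Br: 1 × 79.904 = 79.904
  C: 10 × 12.011 = 120.110
  H: 13 × 1.008 = 13.104
  O: 1 × 15.999 = 15.999
  S: 1 × 32.060 = 32.060
Sum: 1×79.904 + 10×12.011 + 13×1.008 + 1×15.999 + 1×32.060 = 261.177 → 261.18 g/mol.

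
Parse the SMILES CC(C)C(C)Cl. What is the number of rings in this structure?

In SMILES, each pair of matching ring-closure digits denotes one ring-closing bond; the number of such bonds equals the number of independent rings.
Ring-closure bonds here: 0.

0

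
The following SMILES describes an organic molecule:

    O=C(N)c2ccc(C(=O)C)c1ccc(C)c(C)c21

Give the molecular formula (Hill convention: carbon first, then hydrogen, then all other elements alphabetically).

C15H15NO2

Walk through each heavy atom and fill implicit hydrogens from standard valence (C 4, N 3, O 2, S 2, halogen 1); for lowercase aromatic atoms, an aromatic c carries 1 H when it has two neighbours and 0 H with three, and aromatic n carries 0 H:
  atom 1: O, bond orders sum to 2 (valence 2) → 0 H
  atom 2: C, bond orders sum to 4 (valence 4) → 0 H
  atom 3: N, bond orders sum to 1 (valence 3) → 2 H
  atom 4: aromatic c, 3 neighbours → 0 H
  atom 5: aromatic c, 2 neighbours → 1 H
  atom 6: aromatic c, 2 neighbours → 1 H
  atom 7: aromatic c, 3 neighbours → 0 H
  atom 8: C, bond orders sum to 4 (valence 4) → 0 H
  atom 9: O, bond orders sum to 2 (valence 2) → 0 H
  atom 10: C, bond orders sum to 1 (valence 4) → 3 H
  atom 11: aromatic c, 3 neighbours → 0 H
  atom 12: aromatic c, 2 neighbours → 1 H
  atom 13: aromatic c, 2 neighbours → 1 H
  atom 14: aromatic c, 3 neighbours → 0 H
  atom 15: C, bond orders sum to 1 (valence 4) → 3 H
  atom 16: aromatic c, 3 neighbours → 0 H
  atom 17: C, bond orders sum to 1 (valence 4) → 3 H
  atom 18: aromatic c, 3 neighbours → 0 H
Totals → C:15, H:15, N:1, O:2.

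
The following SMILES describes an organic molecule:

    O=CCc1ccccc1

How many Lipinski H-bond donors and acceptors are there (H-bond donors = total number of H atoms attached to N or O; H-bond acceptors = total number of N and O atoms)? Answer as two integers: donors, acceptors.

Donors: find every N or O and count the H atoms it carries.
  atom 1 (O): bond orders sum to 2 → 0 H
Lipinski HBD = 0.
Acceptors: N atoms = 0, O atoms = 1 → HBA = 1.

0, 1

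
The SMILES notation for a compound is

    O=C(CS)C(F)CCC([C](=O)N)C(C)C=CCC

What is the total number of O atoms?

Scan the SMILES for O atoms (remember two-letter symbols like Cl and Br are single atoms).
Oxygen count: 2.

2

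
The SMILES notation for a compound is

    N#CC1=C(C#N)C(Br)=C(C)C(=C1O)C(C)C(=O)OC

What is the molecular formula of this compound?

C13H11BrN2O3

Walk through each heavy atom and fill implicit hydrogens from standard valence (C 4, N 3, O 2, S 2, halogen 1):
  atom 1: N, bond orders sum to 3 (valence 3) → 0 H
  atom 2: C, bond orders sum to 4 (valence 4) → 0 H
  atom 3: C, bond orders sum to 4 (valence 4) → 0 H
  atom 4: C, bond orders sum to 4 (valence 4) → 0 H
  atom 5: C, bond orders sum to 4 (valence 4) → 0 H
  atom 6: N, bond orders sum to 3 (valence 3) → 0 H
  atom 7: C, bond orders sum to 4 (valence 4) → 0 H
  atom 8: Br (halogen, monovalent) → 0 H
  atom 9: C, bond orders sum to 4 (valence 4) → 0 H
  atom 10: C, bond orders sum to 1 (valence 4) → 3 H
  atom 11: C, bond orders sum to 4 (valence 4) → 0 H
  atom 12: C, bond orders sum to 4 (valence 4) → 0 H
  atom 13: O, bond orders sum to 1 (valence 2) → 1 H
  atom 14: C, bond orders sum to 3 (valence 4) → 1 H
  atom 15: C, bond orders sum to 1 (valence 4) → 3 H
  atom 16: C, bond orders sum to 4 (valence 4) → 0 H
  atom 17: O, bond orders sum to 2 (valence 2) → 0 H
  atom 18: O, bond orders sum to 2 (valence 2) → 0 H
  atom 19: C, bond orders sum to 1 (valence 4) → 3 H
Totals → C:13, H:11, Br:1, N:2, O:3.
In Hill order: C13H11BrN2O3.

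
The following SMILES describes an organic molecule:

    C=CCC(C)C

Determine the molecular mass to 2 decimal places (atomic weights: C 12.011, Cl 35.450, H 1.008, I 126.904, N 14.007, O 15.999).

First, the molecular formula is C6H12 (counting implicit H from valence).
  C: 6 × 12.011 = 72.066
  H: 12 × 1.008 = 12.096
Sum: 6×12.011 + 12×1.008 = 84.162 → 84.16 g/mol.

84.16 g/mol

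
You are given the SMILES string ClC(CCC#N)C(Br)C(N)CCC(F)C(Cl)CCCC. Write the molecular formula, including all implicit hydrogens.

Walk through each heavy atom and fill implicit hydrogens from standard valence (C 4, N 3, O 2, S 2, halogen 1):
  atom 1: Cl (halogen, monovalent) → 0 H
  atom 2: C, bond orders sum to 3 (valence 4) → 1 H
  atom 3: C, bond orders sum to 2 (valence 4) → 2 H
  atom 4: C, bond orders sum to 2 (valence 4) → 2 H
  atom 5: C, bond orders sum to 4 (valence 4) → 0 H
  atom 6: N, bond orders sum to 3 (valence 3) → 0 H
  atom 7: C, bond orders sum to 3 (valence 4) → 1 H
  atom 8: Br (halogen, monovalent) → 0 H
  atom 9: C, bond orders sum to 3 (valence 4) → 1 H
  atom 10: N, bond orders sum to 1 (valence 3) → 2 H
  atom 11: C, bond orders sum to 2 (valence 4) → 2 H
  atom 12: C, bond orders sum to 2 (valence 4) → 2 H
  atom 13: C, bond orders sum to 3 (valence 4) → 1 H
  atom 14: F (halogen, monovalent) → 0 H
  atom 15: C, bond orders sum to 3 (valence 4) → 1 H
  atom 16: Cl (halogen, monovalent) → 0 H
  atom 17: C, bond orders sum to 2 (valence 4) → 2 H
  atom 18: C, bond orders sum to 2 (valence 4) → 2 H
  atom 19: C, bond orders sum to 2 (valence 4) → 2 H
  atom 20: C, bond orders sum to 1 (valence 4) → 3 H
Totals → C:14, H:24, Br:1, Cl:2, F:1, N:2.
In Hill order: C14H24BrCl2FN2.

C14H24BrCl2FN2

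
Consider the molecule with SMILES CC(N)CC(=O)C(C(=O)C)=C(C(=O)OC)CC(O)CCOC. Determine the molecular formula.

Walk through each heavy atom and fill implicit hydrogens from standard valence (C 4, N 3, O 2, S 2, halogen 1):
  atom 1: C, bond orders sum to 1 (valence 4) → 3 H
  atom 2: C, bond orders sum to 3 (valence 4) → 1 H
  atom 3: N, bond orders sum to 1 (valence 3) → 2 H
  atom 4: C, bond orders sum to 2 (valence 4) → 2 H
  atom 5: C, bond orders sum to 4 (valence 4) → 0 H
  atom 6: O, bond orders sum to 2 (valence 2) → 0 H
  atom 7: C, bond orders sum to 4 (valence 4) → 0 H
  atom 8: C, bond orders sum to 4 (valence 4) → 0 H
  atom 9: O, bond orders sum to 2 (valence 2) → 0 H
  atom 10: C, bond orders sum to 1 (valence 4) → 3 H
  atom 11: C, bond orders sum to 4 (valence 4) → 0 H
  atom 12: C, bond orders sum to 4 (valence 4) → 0 H
  atom 13: O, bond orders sum to 2 (valence 2) → 0 H
  atom 14: O, bond orders sum to 2 (valence 2) → 0 H
  atom 15: C, bond orders sum to 1 (valence 4) → 3 H
  atom 16: C, bond orders sum to 2 (valence 4) → 2 H
  atom 17: C, bond orders sum to 3 (valence 4) → 1 H
  atom 18: O, bond orders sum to 1 (valence 2) → 1 H
  atom 19: C, bond orders sum to 2 (valence 4) → 2 H
  atom 20: C, bond orders sum to 2 (valence 4) → 2 H
  atom 21: O, bond orders sum to 2 (valence 2) → 0 H
  atom 22: C, bond orders sum to 1 (valence 4) → 3 H
Totals → C:15, H:25, N:1, O:6.

C15H25NO6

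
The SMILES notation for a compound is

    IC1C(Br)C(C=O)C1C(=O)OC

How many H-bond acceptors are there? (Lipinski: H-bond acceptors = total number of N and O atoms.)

N atoms: 0; O atoms: 3.
Lipinski HBA = 0 + 3 = 3.

3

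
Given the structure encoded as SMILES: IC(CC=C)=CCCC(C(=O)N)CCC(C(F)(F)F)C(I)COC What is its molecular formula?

C16H24F3I2NO2

Walk through each heavy atom and fill implicit hydrogens from standard valence (C 4, N 3, O 2, S 2, halogen 1):
  atom 1: I (halogen, monovalent) → 0 H
  atom 2: C, bond orders sum to 4 (valence 4) → 0 H
  atom 3: C, bond orders sum to 2 (valence 4) → 2 H
  atom 4: C, bond orders sum to 3 (valence 4) → 1 H
  atom 5: C, bond orders sum to 2 (valence 4) → 2 H
  atom 6: C, bond orders sum to 3 (valence 4) → 1 H
  atom 7: C, bond orders sum to 2 (valence 4) → 2 H
  atom 8: C, bond orders sum to 2 (valence 4) → 2 H
  atom 9: C, bond orders sum to 3 (valence 4) → 1 H
  atom 10: C, bond orders sum to 4 (valence 4) → 0 H
  atom 11: O, bond orders sum to 2 (valence 2) → 0 H
  atom 12: N, bond orders sum to 1 (valence 3) → 2 H
  atom 13: C, bond orders sum to 2 (valence 4) → 2 H
  atom 14: C, bond orders sum to 2 (valence 4) → 2 H
  atom 15: C, bond orders sum to 3 (valence 4) → 1 H
  atom 16: C, bond orders sum to 4 (valence 4) → 0 H
  atom 17: F (halogen, monovalent) → 0 H
  atom 18: F (halogen, monovalent) → 0 H
  atom 19: F (halogen, monovalent) → 0 H
  atom 20: C, bond orders sum to 3 (valence 4) → 1 H
  atom 21: I (halogen, monovalent) → 0 H
  atom 22: C, bond orders sum to 2 (valence 4) → 2 H
  atom 23: O, bond orders sum to 2 (valence 2) → 0 H
  atom 24: C, bond orders sum to 1 (valence 4) → 3 H
Totals → C:16, H:24, F:3, I:2, N:1, O:2.
In Hill order: C16H24F3I2NO2.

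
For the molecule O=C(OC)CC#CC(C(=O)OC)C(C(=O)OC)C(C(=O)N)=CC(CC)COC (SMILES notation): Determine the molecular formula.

Walk through each heavy atom and fill implicit hydrogens from standard valence (C 4, N 3, O 2, S 2, halogen 1):
  atom 1: O, bond orders sum to 2 (valence 2) → 0 H
  atom 2: C, bond orders sum to 4 (valence 4) → 0 H
  atom 3: O, bond orders sum to 2 (valence 2) → 0 H
  atom 4: C, bond orders sum to 1 (valence 4) → 3 H
  atom 5: C, bond orders sum to 2 (valence 4) → 2 H
  atom 6: C, bond orders sum to 4 (valence 4) → 0 H
  atom 7: C, bond orders sum to 4 (valence 4) → 0 H
  atom 8: C, bond orders sum to 3 (valence 4) → 1 H
  atom 9: C, bond orders sum to 4 (valence 4) → 0 H
  atom 10: O, bond orders sum to 2 (valence 2) → 0 H
  atom 11: O, bond orders sum to 2 (valence 2) → 0 H
  atom 12: C, bond orders sum to 1 (valence 4) → 3 H
  atom 13: C, bond orders sum to 3 (valence 4) → 1 H
  atom 14: C, bond orders sum to 4 (valence 4) → 0 H
  atom 15: O, bond orders sum to 2 (valence 2) → 0 H
  atom 16: O, bond orders sum to 2 (valence 2) → 0 H
  atom 17: C, bond orders sum to 1 (valence 4) → 3 H
  atom 18: C, bond orders sum to 4 (valence 4) → 0 H
  atom 19: C, bond orders sum to 4 (valence 4) → 0 H
  atom 20: O, bond orders sum to 2 (valence 2) → 0 H
  atom 21: N, bond orders sum to 1 (valence 3) → 2 H
  atom 22: C, bond orders sum to 3 (valence 4) → 1 H
  atom 23: C, bond orders sum to 3 (valence 4) → 1 H
  atom 24: C, bond orders sum to 2 (valence 4) → 2 H
  atom 25: C, bond orders sum to 1 (valence 4) → 3 H
  atom 26: C, bond orders sum to 2 (valence 4) → 2 H
  atom 27: O, bond orders sum to 2 (valence 2) → 0 H
  atom 28: C, bond orders sum to 1 (valence 4) → 3 H
Totals → C:19, H:27, N:1, O:8.
In Hill order: C19H27NO8.

C19H27NO8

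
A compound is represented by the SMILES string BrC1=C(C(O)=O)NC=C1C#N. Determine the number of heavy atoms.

11

Every atom symbol written in the SMILES (organic subset) is one heavy atom; implicit H are not written.
Heavy atoms by element → Br:1, C:6, N:2, O:2.
Total: 11.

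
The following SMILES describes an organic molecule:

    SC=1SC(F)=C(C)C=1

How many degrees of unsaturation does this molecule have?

3

Degree of unsaturation = (number of rings) + (number of π bonds).
Ring closures in the SMILES: 1.
π bonds: 2 double bonds (each 1 DoU) → 2 DoU from unsaturation.
Total DoU = 1 + 2 = 3.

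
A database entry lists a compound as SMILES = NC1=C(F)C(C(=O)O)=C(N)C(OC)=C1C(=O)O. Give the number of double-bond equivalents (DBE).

Molecular formula: C9H9FN2O5.
DoU = (2C + 2 + N − H − X) / 2, where X is the halogen count and O/S are ignored.
    = (2·9 + 2 + 2 − 9 − 1) / 2 = 12 / 2 = 6.

6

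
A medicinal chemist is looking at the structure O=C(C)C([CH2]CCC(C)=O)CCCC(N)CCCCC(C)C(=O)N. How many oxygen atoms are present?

3

Scan the SMILES for O atoms (remember two-letter symbols like Cl and Br are single atoms).
Oxygen count: 3.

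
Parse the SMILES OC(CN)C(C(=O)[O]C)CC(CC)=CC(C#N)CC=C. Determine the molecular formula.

C15H24N2O3

Walk through each heavy atom and fill implicit hydrogens from standard valence (C 4, N 3, O 2, S 2, halogen 1):
  atom 1: O, bond orders sum to 1 (valence 2) → 1 H
  atom 2: C, bond orders sum to 3 (valence 4) → 1 H
  atom 3: C, bond orders sum to 2 (valence 4) → 2 H
  atom 4: N, bond orders sum to 1 (valence 3) → 2 H
  atom 5: C, bond orders sum to 3 (valence 4) → 1 H
  atom 6: C, bond orders sum to 4 (valence 4) → 0 H
  atom 7: O, bond orders sum to 2 (valence 2) → 0 H
  atom 8: O with explicit H count 0
  atom 9: C, bond orders sum to 1 (valence 4) → 3 H
  atom 10: C, bond orders sum to 2 (valence 4) → 2 H
  atom 11: C, bond orders sum to 4 (valence 4) → 0 H
  atom 12: C, bond orders sum to 2 (valence 4) → 2 H
  atom 13: C, bond orders sum to 1 (valence 4) → 3 H
  atom 14: C, bond orders sum to 3 (valence 4) → 1 H
  atom 15: C, bond orders sum to 3 (valence 4) → 1 H
  atom 16: C, bond orders sum to 4 (valence 4) → 0 H
  atom 17: N, bond orders sum to 3 (valence 3) → 0 H
  atom 18: C, bond orders sum to 2 (valence 4) → 2 H
  atom 19: C, bond orders sum to 3 (valence 4) → 1 H
  atom 20: C, bond orders sum to 2 (valence 4) → 2 H
Totals → C:15, H:24, N:2, O:3.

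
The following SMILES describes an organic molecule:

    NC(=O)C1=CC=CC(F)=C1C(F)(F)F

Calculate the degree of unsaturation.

5

Degree of unsaturation = (number of rings) + (number of π bonds).
Ring closures in the SMILES: 1.
π bonds: 4 double bonds (each 1 DoU) → 4 DoU from unsaturation.
Total DoU = 1 + 4 = 5.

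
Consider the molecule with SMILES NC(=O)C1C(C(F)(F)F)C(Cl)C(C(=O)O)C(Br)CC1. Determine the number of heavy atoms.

19

Every atom symbol written in the SMILES (organic subset) is one heavy atom; implicit H are not written.
Heavy atoms by element → Br:1, C:10, Cl:1, F:3, N:1, O:3.
Total: 19.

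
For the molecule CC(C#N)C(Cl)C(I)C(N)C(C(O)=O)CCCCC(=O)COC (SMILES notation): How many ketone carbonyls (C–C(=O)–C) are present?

1

The ketone motif appears at heavy-atom position 19 in the SMILES.
Other groups present: 1 carboxylic acid, 1 ether, 1 nitrile, 1 primary amine.
Ketone count: 1.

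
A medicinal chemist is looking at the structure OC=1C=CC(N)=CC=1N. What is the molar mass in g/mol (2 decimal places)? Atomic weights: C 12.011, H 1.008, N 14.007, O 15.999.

124.14 g/mol

First, the molecular formula is C6H8N2O (counting implicit H from valence).
  C: 6 × 12.011 = 72.066
  H: 8 × 1.008 = 8.064
  N: 2 × 14.007 = 28.014
  O: 1 × 15.999 = 15.999
Sum: 6×12.011 + 8×1.008 + 2×14.007 + 1×15.999 = 124.143 → 124.14 g/mol.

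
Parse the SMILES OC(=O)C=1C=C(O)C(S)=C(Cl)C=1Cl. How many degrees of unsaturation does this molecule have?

5

Molecular formula: C7H4Cl2O3S.
DoU = (2C + 2 + N − H − X) / 2, where X is the halogen count and O/S are ignored.
    = (2·7 + 2 + 0 − 4 − 2) / 2 = 10 / 2 = 5.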